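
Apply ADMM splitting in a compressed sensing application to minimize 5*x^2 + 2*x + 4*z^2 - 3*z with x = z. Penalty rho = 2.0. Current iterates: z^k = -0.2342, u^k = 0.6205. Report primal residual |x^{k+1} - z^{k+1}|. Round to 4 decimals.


ADMM iteration with rho = 2.0, z^k = -0.2342, u^k = 0.6205
Step 1: x-update.
Minimize 5*x^2 + 2*x + (2.0/2)*(x + 0.2342 + 0.6205)^2
FOC: (2*5 + 2.0)*x = -2 + 2.0*(-0.2342 - 0.6205)
x^{k+1} = -0.3091
Step 2: z-update.
Minimize 4*z^2 - 3*z + (2.0/2)*(-0.3091 - z + 0.6205)^2
FOC: (2*4 + 2.0)*z = 3 + 2.0*(-0.3091 + 0.6205)
z^{k+1} = 0.3623
Step 3: u-update.
u^{k+1} = 0.6205 - 0.3091 - 0.3623 = -0.0509
Step 4: Primal residual = |-0.3091 - 0.3623| = 0.6714


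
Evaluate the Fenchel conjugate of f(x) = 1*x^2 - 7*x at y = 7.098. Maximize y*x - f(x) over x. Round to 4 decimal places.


f*(y) = sup_x {y*x - a*x^2 - b*x} = sup_x {(y-b)*x - a*x^2}
FOC: (y - b) - 2a*x = 0 => x* = (y - b)/(2a)
x* = (7.098 + 7)/(2*1) = 7.049
f*(7.098) = (y-b)^2/(4a) = (7.098 + 7)^2/(4*1)
= 198.7536/4 = 49.6884


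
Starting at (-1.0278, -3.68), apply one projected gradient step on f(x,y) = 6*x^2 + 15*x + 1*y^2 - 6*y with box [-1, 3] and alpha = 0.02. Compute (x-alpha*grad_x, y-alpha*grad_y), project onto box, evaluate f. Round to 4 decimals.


Step 1: Compute gradient at (-1.0278, -3.68).
grad_x = 2*6*-1.0278 + 15 = 2.6664
grad_y = 2*1*-3.68 - 6 = -13.36
Step 2: Gradient step.
x_raw = -1.0278 - 0.02*2.6664 = -1.0811
y_raw = -3.68 - 0.02*-13.36 = -3.4128
Step 3: Project onto [-1, 3].
x_proj = clip(-1.0811) = -1.0
y_proj = clip(-3.4128) = -1.0
Step 4: Evaluate f.
f(-1.0, -1.0) = -2.0


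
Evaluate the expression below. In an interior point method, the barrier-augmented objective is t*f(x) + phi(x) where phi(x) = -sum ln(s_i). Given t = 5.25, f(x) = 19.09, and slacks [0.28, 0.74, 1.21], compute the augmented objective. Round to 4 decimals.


Step 1: Compute log-barrier.
ln values: [-1.273, -0.3011, 0.1906]
phi = -(-1.273 - 0.3011 + 0.1906) = 1.3835
Step 2: Compute augmented objective.
t*f(x) = 5.25*19.09 = 100.2225
Total = 100.2225 + 1.3835 = 101.606


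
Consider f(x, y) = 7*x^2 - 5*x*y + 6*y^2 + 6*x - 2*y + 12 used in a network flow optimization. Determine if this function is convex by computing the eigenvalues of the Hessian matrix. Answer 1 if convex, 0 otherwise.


The Hessian of f(x,y) = 7*x^2 - 5*x*y + 6*y^2 + 6*x - 2*y + 12 is:
H = [[14, -5], [-5, 12]]
Trace = 14 + 12 = 26
Determinant = 14*12 - (-5)^2 = 143
Discriminant = (26)^2 - 4*143 = 104.0
Eigenvalues: lambda_1 = 7.901, lambda_2 = 18.099
The function is convex.

1


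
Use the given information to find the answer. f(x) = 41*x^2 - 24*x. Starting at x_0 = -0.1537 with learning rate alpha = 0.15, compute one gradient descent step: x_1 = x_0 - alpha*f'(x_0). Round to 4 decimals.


We compute the gradient at x_0 and apply the update.
f'(x) = 82*x - 24
f'(-0.1537) = 82*-0.1537 - 24 = -36.6034
x_1 = -0.1537 - 0.15*-36.6034 = 5.3368


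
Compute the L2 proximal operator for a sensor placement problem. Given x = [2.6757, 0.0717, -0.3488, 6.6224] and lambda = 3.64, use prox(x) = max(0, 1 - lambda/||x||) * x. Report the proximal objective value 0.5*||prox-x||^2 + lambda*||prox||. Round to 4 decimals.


Step 1: Compute ||x||.
||x|| = 7.1514
Step 2: Compute scaling factor.
scale = max(0, 1 - 3.64/7.1514) = 0.491
Step 3: prox(x) = [1.3138, 0.0352, -0.1713, 3.2517]
||prox(x)|| = 3.5114
Step 4: Proximal objective.
0.5*||prox-x||^2 = 6.6248
lambda*||prox|| = 12.7815
Total = 19.4063


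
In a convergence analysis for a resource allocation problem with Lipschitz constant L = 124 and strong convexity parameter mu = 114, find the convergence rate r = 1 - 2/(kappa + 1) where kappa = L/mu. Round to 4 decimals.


Step 1: Compute the condition number.
kappa = L/mu = 124/114 = 1.0877
Step 2: Compute the convergence rate.
r = 1 - 2/(kappa + 1) = 1 - 2*mu/(L + mu) = (L - mu)/(L + mu) = 10/238 = 0.042


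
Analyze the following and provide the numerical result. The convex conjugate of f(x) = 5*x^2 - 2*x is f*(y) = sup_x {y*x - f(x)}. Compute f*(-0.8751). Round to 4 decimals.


f*(y) = sup_x {y*x - a*x^2 - b*x} = sup_x {(y-b)*x - a*x^2}
FOC: (y - b) - 2a*x = 0 => x* = (y - b)/(2a)
x* = (-0.8751 + 2)/(2*5) = 0.1125
f*(-0.8751) = (y-b)^2/(4a) = (-0.8751 + 2)^2/(4*5)
= 1.2654/20 = 0.0633


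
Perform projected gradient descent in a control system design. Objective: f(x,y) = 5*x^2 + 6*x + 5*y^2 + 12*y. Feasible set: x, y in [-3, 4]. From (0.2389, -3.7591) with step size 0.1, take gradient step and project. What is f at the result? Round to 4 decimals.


Step 1: Compute gradient at (0.2389, -3.7591).
grad_x = 2*5*0.2389 + 6 = 8.389
grad_y = 2*5*-3.7591 + 12 = -25.591
Step 2: Gradient step.
x_raw = 0.2389 - 0.1*8.389 = -0.6
y_raw = -3.7591 - 0.1*-25.591 = -1.2
Step 3: Project onto [-3, 4].
x_proj = clip(-0.6) = -0.6
y_proj = clip(-1.2) = -1.2
Step 4: Evaluate f.
f(-0.6, -1.2) = -9.0


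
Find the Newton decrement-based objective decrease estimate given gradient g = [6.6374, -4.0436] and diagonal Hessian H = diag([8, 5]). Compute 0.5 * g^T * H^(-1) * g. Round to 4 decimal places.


Step 1: H is diagonal, so H^(-1) * g = [0.8297, -0.8087].
Step 2: g^T H^(-1) g = sum_i g_i^2 / H_ii
  = (6.6374)^2/8 + (-4.0436)^2/5
  = 5.5069 + 3.2701 = 8.777
Step 3: Objective decrease = 0.5 * g^T H^(-1) g = 4.3885


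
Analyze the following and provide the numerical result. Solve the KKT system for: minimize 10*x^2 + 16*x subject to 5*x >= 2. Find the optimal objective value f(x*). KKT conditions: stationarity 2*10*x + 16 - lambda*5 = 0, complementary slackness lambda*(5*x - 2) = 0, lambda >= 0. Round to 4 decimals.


Step 1: Try lambda = 0 (constraint inactive).
x_unc = -16/(2*10) = -0.8
Check: 5*-0.8 = -4.0 < 2 -- violated!
Step 2: Constraint must be active: 5*x = 2
x* = 2/5 = 0.4
lambda = (2*10*0.4 + 16)/5 = 4.8
Step 3: Compute optimal value.
f(x*) = 10*0.4^2 + 16*0.4 = 8.0


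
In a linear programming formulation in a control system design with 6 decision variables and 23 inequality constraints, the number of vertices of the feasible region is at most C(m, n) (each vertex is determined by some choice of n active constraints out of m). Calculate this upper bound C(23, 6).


Each vertex corresponds to some choice of n active constraints out of m, so the number of vertices is at most C(m, n) = m! / (n!(m-n)!).
m = 23, n = 6
Numerator: 23 * 22 * 21 * 20 * 19 * 18
Denominator: 6! = 720
C(23, 6) = 100947


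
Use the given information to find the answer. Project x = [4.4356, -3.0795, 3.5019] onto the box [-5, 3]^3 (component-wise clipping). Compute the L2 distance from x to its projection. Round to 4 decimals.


Project each component onto [-5, 3].
clip(4.4356) = 3.0, clip(-3.0795) = -3.0795, clip(3.5019) = 3.0
Projection = [3.0, -3.0795, 3.0]
Squared diffs: [2.0609, 0.0, 0.2519]
Distance = sqrt(2.3128) = 1.5208


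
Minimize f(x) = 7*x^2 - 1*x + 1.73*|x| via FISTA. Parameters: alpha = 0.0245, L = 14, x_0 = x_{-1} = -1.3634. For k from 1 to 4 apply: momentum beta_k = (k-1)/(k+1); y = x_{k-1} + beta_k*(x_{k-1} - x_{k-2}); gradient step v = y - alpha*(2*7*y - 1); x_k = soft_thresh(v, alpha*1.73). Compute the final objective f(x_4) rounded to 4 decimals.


FISTA on f(x) = 7*x^2 - 1*x + 1.73*|x|
L = 14, alpha = 0.0245
Iteration 1: beta = 0.0, y = -1.3634 + 0.0*(-1.3634 + 1.3634) = -1.3634
  grad(y) = -20.0876, v = y - alpha*grad = -0.8713
  prox(v) = soft_thresh(-0.8713, 0.0424) = -0.8289
Iteration 2: beta = 0.3333, y = -0.8289 + 0.3333*(-0.8289 + 1.3634) = -0.6507
  grad(y) = -10.1097, v = y - alpha*grad = -0.403
  prox(v) = soft_thresh(-0.403, 0.0424) = -0.3606
Iteration 3: beta = 0.5, y = -0.3606 + 0.5*(-0.3606 + 0.8289) = -0.1265
  grad(y) = -2.7709, v = y - alpha*grad = -0.0586
  prox(v) = soft_thresh(-0.0586, 0.0424) = -0.0162
Iteration 4: beta = 0.6, y = -0.0162 + 0.6*(-0.0162 + 0.3606) = 0.1904
  grad(y) = 1.6658, v = y - alpha*grad = 0.1496
  prox(v) = soft_thresh(0.1496, 0.0424) = 0.1072
f(x_4) = 7*0.1072^2 - 1*0.1072 + 1.73*|0.1072| = 0.1587


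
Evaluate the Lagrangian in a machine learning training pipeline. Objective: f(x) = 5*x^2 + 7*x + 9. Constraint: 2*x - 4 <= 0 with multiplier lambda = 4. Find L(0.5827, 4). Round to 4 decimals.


Step 1: Evaluate f(x).
f(0.5827) = 5*0.5827^2 + 7*0.5827 + 9 = 14.7766
Step 2: Evaluate g(x).
g(0.5827) = 2*0.5827 - 4 = -2.8346
Step 3: Compute Lagrangian.
L = 14.7766 + 4*-2.8346 = 3.4382


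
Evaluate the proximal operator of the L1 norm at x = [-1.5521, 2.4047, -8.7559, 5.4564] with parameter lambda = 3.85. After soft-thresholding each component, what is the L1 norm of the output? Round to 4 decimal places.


Soft-thresholding with lambda = 3.85:
prox(-1.5521) = sign(-1.5521)*max(|-1.5521| - 3.85, 0) = 0.0
prox(2.4047) = sign(2.4047)*max(|2.4047| - 3.85, 0) = 0.0
prox(-8.7559) = sign(-8.7559)*max(|-8.7559| - 3.85, 0) = -4.9059
prox(5.4564) = sign(5.4564)*max(|5.4564| - 3.85, 0) = 1.6064
prox(x) = [0.0, 0.0, -4.9059, 1.6064]
||prox(x)||_1 = 0.0 + 0.0 + 4.9059 + 1.6064 = 6.5123


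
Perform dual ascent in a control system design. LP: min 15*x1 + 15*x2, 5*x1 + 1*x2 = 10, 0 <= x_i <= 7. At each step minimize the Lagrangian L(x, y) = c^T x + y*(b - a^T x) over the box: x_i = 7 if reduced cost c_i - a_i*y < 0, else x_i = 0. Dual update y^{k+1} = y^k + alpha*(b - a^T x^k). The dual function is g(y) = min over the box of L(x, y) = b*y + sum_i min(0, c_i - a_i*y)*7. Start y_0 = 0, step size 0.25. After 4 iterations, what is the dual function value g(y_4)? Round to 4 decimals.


Dual ascent for LP: min 15*x1 + 15*x2, 5*x1 + 1*x2 = 10, 0 <= x_i <= 7
Step 1: y^k = 0.0, reduced costs: (15.0, 15.0)
  x^k = (0.0, 0.0), subgradient = b - a^T x = 10.0
  y^{k+1} = 0.0 + 0.25*10.0 = 2.5
Step 2: y^k = 2.5, reduced costs: (2.5, 12.5)
  x^k = (0.0, 0.0), subgradient = b - a^T x = 10.0
  y^{k+1} = 2.5 + 0.25*10.0 = 5.0
Step 3: y^k = 5.0, reduced costs: (-10.0, 10.0)
  x^k = (7.0, 0.0), subgradient = b - a^T x = -25.0
  y^{k+1} = 5.0 + 0.25*-25.0 = -1.25
Step 4: y^k = -1.25, reduced costs: (21.25, 16.25)
  x^k = (0.0, 0.0), subgradient = b - a^T x = 10.0
  y^{k+1} = -1.25 + 0.25*10.0 = 1.25
Dual objective at y_4 = 1.25: reduced costs (8.75, 13.75), box minimizer x = (0.0, 0.0)
g(y_4) = b*y + (c1 - a1*y)*x1 + (c2 - a2*y)*x2 = 10*1.25 + 8.75*0.0 + 13.75*0.0 = 12.5 + 0.0 + 0.0 = 12.5


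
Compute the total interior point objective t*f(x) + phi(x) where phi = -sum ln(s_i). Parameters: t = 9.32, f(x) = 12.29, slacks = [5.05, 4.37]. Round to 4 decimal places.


Step 1: Compute log-barrier.
ln values: [1.6194, 1.4748]
phi = -(1.6194 + 1.4748) = -3.0942
Step 2: Compute augmented objective.
t*f(x) = 9.32*12.29 = 114.5428
Total = 114.5428 - 3.0942 = 111.4486


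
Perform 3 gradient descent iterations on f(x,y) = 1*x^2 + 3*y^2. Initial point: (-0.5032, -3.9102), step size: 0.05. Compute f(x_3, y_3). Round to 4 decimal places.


Gradient descent on f(x,y) = 1*x^2 + 3*y^2.
Starting point: (-0.5032, -3.9102), alpha = 0.05
Step 1: grad_x = 2*1*-0.5032 = -1.0064, grad_y = 2*3*-3.9102 = -23.4612
  x_1 = -0.5032 - 0.05*-1.0064 = -0.4529
  y_1 = -3.9102 - 0.05*-23.4612 = -2.7371
Step 2: grad_x = 2*1*-0.4529 = -0.9058, grad_y = 2*3*-2.7371 = -16.4228
  x_2 = -0.4529 - 0.05*-0.9058 = -0.4076
  y_2 = -2.7371 - 0.05*-16.4228 = -1.916
Step 3: grad_x = 2*1*-0.4076 = -0.8152, grad_y = 2*3*-1.916 = -11.496
  x_3 = -0.4076 - 0.05*-0.8152 = -0.3668
  y_3 = -1.916 - 0.05*-11.496 = -1.3412
f(-0.3668, -1.3412) = 1*(-0.3668)^2 + 3*(-1.3412)^2 = 5.531


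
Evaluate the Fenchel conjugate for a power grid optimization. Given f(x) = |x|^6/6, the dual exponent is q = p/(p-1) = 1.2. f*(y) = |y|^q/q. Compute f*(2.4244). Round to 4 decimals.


The conjugate exponent q satisfies 1/p + 1/q = 1.
p = 6, so q = 6/(6 - 1) = 1.2
|y|^q = 2.4244^1.2 = 2.8942
f*(2.4244) = 2.8942 / 1.2 = 2.4118


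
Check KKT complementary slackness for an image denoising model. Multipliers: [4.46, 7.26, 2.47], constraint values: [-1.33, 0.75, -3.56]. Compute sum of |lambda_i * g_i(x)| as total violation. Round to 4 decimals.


KKT complementary slackness check:
lambda_1 * g_1 = 4.46 * -1.33 = -5.9318
lambda_2 * g_2 = 7.26 * 0.75 = 5.445
lambda_3 * g_3 = 2.47 * -3.56 = -8.7932
Total violation = 5.9318 + 5.445 + 8.7932 = 20.17


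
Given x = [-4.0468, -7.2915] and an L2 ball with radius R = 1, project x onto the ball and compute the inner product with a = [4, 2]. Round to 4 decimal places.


Step 1: Compute ||x|| (intermediates to 6 decimals).
||x|| = sqrt((-4.0468)^2 + (-7.2915)^2) = 8.339218
Step 2: Project.
Since ||x|| > R, scale = R/||x|| = 1/8.339218 = 0.119915, proj(x) = scale * x
proj(x) = [-0.485272, -0.87436]
Step 3: Dot product.
a^T * proj(x) = 4*(-0.485272) + 2*(-0.87436) = -3.6898


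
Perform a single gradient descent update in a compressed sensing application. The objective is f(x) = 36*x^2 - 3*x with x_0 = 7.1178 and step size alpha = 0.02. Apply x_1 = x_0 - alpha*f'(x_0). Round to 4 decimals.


We compute the gradient at x_0 and apply the update.
f'(x) = 72*x - 3
f'(7.1178) = 72*7.1178 - 3 = 509.4816
x_1 = 7.1178 - 0.02*509.4816 = -3.0718


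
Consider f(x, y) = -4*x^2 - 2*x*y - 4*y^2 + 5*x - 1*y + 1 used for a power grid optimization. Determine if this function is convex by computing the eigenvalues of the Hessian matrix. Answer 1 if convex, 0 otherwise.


The Hessian of f(x,y) = -4*x^2 - 2*x*y - 4*y^2 + 5*x - 1*y + 1 is:
H = [[-8, -2], [-2, -8]]
Trace = -8 - 8 = -16
Determinant = -8*-8 - (-2)^2 = 60
Discriminant = (-16)^2 - 4*60 = 16.0
Eigenvalues: lambda_1 = -10.0, lambda_2 = -6.0
The function is not convex.

0


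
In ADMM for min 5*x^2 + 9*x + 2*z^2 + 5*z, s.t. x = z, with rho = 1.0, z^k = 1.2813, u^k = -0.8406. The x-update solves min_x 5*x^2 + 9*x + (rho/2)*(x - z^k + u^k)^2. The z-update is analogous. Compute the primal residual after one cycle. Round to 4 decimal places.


ADMM iteration with rho = 1.0, z^k = 1.2813, u^k = -0.8406
Step 1: x-update.
Minimize 5*x^2 + 9*x + (1.0/2)*(x - 1.2813 - 0.8406)^2
FOC: (2*5 + 1.0)*x = -9 + 1.0*(1.2813 + 0.8406)
x^{k+1} = -0.6253
Step 2: z-update.
Minimize 2*z^2 + 5*z + (1.0/2)*(-0.6253 - z - 0.8406)^2
FOC: (2*2 + 1.0)*z = -5 + 1.0*(-0.6253 - 0.8406)
z^{k+1} = -1.2932
Step 3: u-update.
u^{k+1} = -0.8406 - 0.6253 + 1.2932 = -0.1727
Step 4: Primal residual = |-0.6253 + 1.2932| = 0.6679


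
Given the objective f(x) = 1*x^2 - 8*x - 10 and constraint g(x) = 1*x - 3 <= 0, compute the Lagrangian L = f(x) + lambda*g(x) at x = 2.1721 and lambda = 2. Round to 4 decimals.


Step 1: Evaluate f(x).
f(2.1721) = 1*2.1721^2 - 8*2.1721 - 10 = -22.6588
Step 2: Evaluate g(x).
g(2.1721) = 1*2.1721 - 3 = -0.8279
Step 3: Compute Lagrangian.
L = -22.6588 + 2*-0.8279 = -24.3146


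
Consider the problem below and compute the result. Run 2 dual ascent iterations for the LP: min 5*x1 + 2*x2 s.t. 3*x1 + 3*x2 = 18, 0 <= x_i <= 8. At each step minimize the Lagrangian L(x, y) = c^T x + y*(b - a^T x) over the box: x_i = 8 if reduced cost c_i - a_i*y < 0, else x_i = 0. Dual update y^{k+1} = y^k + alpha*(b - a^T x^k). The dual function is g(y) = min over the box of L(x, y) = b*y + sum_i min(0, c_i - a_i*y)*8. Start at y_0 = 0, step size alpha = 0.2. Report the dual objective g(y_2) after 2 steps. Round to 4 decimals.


Dual ascent for LP: min 5*x1 + 2*x2, 3*x1 + 3*x2 = 18, 0 <= x_i <= 8
Step 1: y^k = 0.0, reduced costs: (5.0, 2.0)
  x^k = (0.0, 0.0), subgradient = b - a^T x = 18.0
  y^{k+1} = 0.0 + 0.2*18.0 = 3.6
Step 2: y^k = 3.6, reduced costs: (-5.8, -8.8)
  x^k = (8.0, 8.0), subgradient = b - a^T x = -30.0
  y^{k+1} = 3.6 + 0.2*-30.0 = -2.4
Dual objective at y_2 = -2.4: reduced costs (12.2, 9.2), box minimizer x = (0.0, 0.0)
g(y_2) = b*y + (c1 - a1*y)*x1 + (c2 - a2*y)*x2 = 18*(-2.4) + 12.2*0.0 + 9.2*0.0 = -43.2 + 0.0 + 0.0 = -43.2


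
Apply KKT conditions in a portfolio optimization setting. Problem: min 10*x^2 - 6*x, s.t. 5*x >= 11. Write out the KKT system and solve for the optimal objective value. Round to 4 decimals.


Step 1: Try lambda = 0 (constraint inactive).
x_unc = 6/(2*10) = 0.3
Check: 5*0.3 = 1.5 < 11 -- violated!
Step 2: Constraint must be active: 5*x = 11
x* = 11/5 = 2.2
lambda = (2*10*2.2 - 6)/5 = 7.6
Step 3: Compute optimal value.
f(x*) = 10*2.2^2 - 6*2.2 = 35.2


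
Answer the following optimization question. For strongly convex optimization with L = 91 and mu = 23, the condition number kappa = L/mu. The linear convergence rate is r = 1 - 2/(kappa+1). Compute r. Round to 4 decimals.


Step 1: Compute the condition number.
kappa = L/mu = 91/23 = 3.9565
Step 2: Compute the convergence rate.
r = 1 - 2/(kappa + 1) = 1 - 2*mu/(L + mu) = (L - mu)/(L + mu) = 68/114 = 0.5965


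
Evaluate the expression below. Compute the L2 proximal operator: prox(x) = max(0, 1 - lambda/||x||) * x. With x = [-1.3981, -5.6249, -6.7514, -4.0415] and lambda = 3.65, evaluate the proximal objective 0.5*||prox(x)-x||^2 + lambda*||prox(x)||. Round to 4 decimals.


Step 1: Compute ||x||.
||x|| = 9.7729
Step 2: Compute scaling factor.
scale = max(0, 1 - 3.65/9.7729) = 0.6265
Step 3: prox(x) = [-0.8759, -3.5241, -4.2299, -2.5321]
||prox(x)|| = 6.1229
Step 4: Proximal objective.
0.5*||prox-x||^2 = 6.6613
lambda*||prox|| = 22.3486
Total = 29.0098


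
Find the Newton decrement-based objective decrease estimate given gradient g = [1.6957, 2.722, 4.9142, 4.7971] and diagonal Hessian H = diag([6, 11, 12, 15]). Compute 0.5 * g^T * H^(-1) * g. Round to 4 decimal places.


Step 1: H is diagonal, so H^(-1) * g = [0.2826, 0.2475, 0.4095, 0.3198].
Step 2: g^T H^(-1) g = sum_i g_i^2 / H_ii
  = (1.6957)^2/6 + (2.722)^2/11 + (4.9142)^2/12 + (4.7971)^2/15
  = 0.4792 + 0.6736 + 2.0124 + 1.5341 = 4.6994
Step 3: Objective decrease = 0.5 * g^T H^(-1) g = 2.3497


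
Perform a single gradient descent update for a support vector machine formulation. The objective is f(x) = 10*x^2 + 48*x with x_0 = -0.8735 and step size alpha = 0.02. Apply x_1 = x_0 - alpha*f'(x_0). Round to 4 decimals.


We compute the gradient at x_0 and apply the update.
f'(x) = 20*x + 48
f'(-0.8735) = 20*-0.8735 + 48 = 30.53
x_1 = -0.8735 - 0.02*30.53 = -1.4841


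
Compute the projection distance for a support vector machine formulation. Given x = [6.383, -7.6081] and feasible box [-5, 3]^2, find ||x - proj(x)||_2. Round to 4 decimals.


Project each component onto [-5, 3].
clip(6.383) = 3.0, clip(-7.6081) = -5.0
Projection = [3.0, -5.0]
Squared diffs: [11.4447, 6.8022]
Distance = sqrt(18.2469) = 4.2716


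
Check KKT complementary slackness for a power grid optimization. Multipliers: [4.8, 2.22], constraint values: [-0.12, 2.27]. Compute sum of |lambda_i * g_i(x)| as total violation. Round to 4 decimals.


KKT complementary slackness check:
lambda_1 * g_1 = 4.8 * -0.12 = -0.576
lambda_2 * g_2 = 2.22 * 2.27 = 5.0394
Total violation = 0.576 + 5.0394 = 5.6154


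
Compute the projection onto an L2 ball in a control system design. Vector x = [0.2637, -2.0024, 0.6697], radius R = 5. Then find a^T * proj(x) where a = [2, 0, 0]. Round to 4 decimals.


Step 1: Compute ||x|| (intermediates to 6 decimals).
||x|| = sqrt(0.2637^2 + (-2.0024)^2 + 0.6697^2) = 2.127826
Step 2: Project.
Since ||x|| <= R, proj = x (no scaling needed).
proj(x) = [0.2637, -2.0024, 0.6697]
Step 3: Dot product.
a^T * proj(x) = 2*0.2637 + 0*(-2.0024) + 0*0.6697 = 0.5274


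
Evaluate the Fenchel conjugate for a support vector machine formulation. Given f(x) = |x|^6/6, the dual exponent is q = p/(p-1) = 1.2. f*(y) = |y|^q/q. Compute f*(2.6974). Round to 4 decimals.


The conjugate exponent q satisfies 1/p + 1/q = 1.
p = 6, so q = 6/(6 - 1) = 1.2
|y|^q = 2.6974^1.2 = 3.2895
f*(2.6974) = 3.2895 / 1.2 = 2.7413


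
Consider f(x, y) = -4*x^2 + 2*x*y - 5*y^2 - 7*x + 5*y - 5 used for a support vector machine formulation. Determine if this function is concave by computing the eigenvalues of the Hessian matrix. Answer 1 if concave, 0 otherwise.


The Hessian of f(x,y) = -4*x^2 + 2*x*y - 5*y^2 - 7*x + 5*y - 5 is:
H = [[-8, 2], [2, -10]]
Trace = -8 - 10 = -18
Determinant = -8*-10 - (2)^2 = 76
Discriminant = (-18)^2 - 4*76 = 20.0
Eigenvalues: lambda_1 = -11.2361, lambda_2 = -6.7639
The function is concave.

1


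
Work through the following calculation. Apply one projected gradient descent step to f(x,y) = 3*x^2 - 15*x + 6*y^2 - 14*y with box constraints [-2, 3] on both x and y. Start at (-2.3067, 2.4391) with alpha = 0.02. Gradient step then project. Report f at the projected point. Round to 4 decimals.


Step 1: Compute gradient at (-2.3067, 2.4391).
grad_x = 2*3*-2.3067 - 15 = -28.8402
grad_y = 2*6*2.4391 - 14 = 15.2692
Step 2: Gradient step.
x_raw = -2.3067 - 0.02*-28.8402 = -1.7299
y_raw = 2.4391 - 0.02*15.2692 = 2.1337
Step 3: Project onto [-2, 3].
x_proj = clip(-1.7299) = -1.7299
y_proj = clip(2.1337) = 2.1337
Step 4: Evaluate f.
f(-1.7299, 2.1337) = 32.3705


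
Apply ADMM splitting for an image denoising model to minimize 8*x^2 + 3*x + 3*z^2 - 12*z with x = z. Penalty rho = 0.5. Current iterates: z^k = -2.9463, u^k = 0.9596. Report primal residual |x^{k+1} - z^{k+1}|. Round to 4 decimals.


ADMM iteration with rho = 0.5, z^k = -2.9463, u^k = 0.9596
Step 1: x-update.
Minimize 8*x^2 + 3*x + (0.5/2)*(x + 2.9463 + 0.9596)^2
FOC: (2*8 + 0.5)*x = -3 + 0.5*(-2.9463 - 0.9596)
x^{k+1} = -0.3002
Step 2: z-update.
Minimize 3*z^2 - 12*z + (0.5/2)*(-0.3002 - z + 0.9596)^2
FOC: (2*3 + 0.5)*z = 12 + 0.5*(-0.3002 + 0.9596)
z^{k+1} = 1.8969
Step 3: u-update.
u^{k+1} = 0.9596 - 0.3002 - 1.8969 = -1.2375
Step 4: Primal residual = |-0.3002 - 1.8969| = 2.1971


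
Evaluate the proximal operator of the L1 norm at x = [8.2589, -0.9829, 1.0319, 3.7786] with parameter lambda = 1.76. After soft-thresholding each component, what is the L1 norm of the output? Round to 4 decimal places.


Soft-thresholding with lambda = 1.76:
prox(8.2589) = sign(8.2589)*max(|8.2589| - 1.76, 0) = 6.4989
prox(-0.9829) = sign(-0.9829)*max(|-0.9829| - 1.76, 0) = 0.0
prox(1.0319) = sign(1.0319)*max(|1.0319| - 1.76, 0) = 0.0
prox(3.7786) = sign(3.7786)*max(|3.7786| - 1.76, 0) = 2.0186
prox(x) = [6.4989, 0.0, 0.0, 2.0186]
||prox(x)||_1 = 6.4989 + 0.0 + 0.0 + 2.0186 = 8.5175


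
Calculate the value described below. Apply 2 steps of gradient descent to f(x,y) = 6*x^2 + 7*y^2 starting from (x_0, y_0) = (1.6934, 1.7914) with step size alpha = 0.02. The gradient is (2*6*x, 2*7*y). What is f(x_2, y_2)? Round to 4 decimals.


Gradient descent on f(x,y) = 6*x^2 + 7*y^2.
Starting point: (1.6934, 1.7914), alpha = 0.02
Step 1: grad_x = 2*6*1.6934 = 20.3208, grad_y = 2*7*1.7914 = 25.0796
  x_1 = 1.6934 - 0.02*20.3208 = 1.287
  y_1 = 1.7914 - 0.02*25.0796 = 1.2898
Step 2: grad_x = 2*6*1.287 = 15.4438, grad_y = 2*7*1.2898 = 18.0573
  x_2 = 1.287 - 0.02*15.4438 = 0.9781
  y_2 = 1.2898 - 0.02*18.0573 = 0.9287
f(0.9781, 0.9287) = 6*0.9781^2 + 7*0.9287^2 = 11.7771


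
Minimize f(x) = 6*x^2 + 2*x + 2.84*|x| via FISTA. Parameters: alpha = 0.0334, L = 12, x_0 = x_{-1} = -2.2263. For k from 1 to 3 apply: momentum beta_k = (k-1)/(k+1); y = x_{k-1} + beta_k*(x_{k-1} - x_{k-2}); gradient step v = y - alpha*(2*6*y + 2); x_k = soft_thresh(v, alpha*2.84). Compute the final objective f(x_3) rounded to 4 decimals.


FISTA on f(x) = 6*x^2 + 2*x + 2.84*|x|
L = 12, alpha = 0.0334
Iteration 1: beta = 0.0, y = -2.2263 + 0.0*(-2.2263 + 2.2263) = -2.2263
  grad(y) = -24.7156, v = y - alpha*grad = -1.4008
  prox(v) = soft_thresh(-1.4008, 0.0949) = -1.3059
Iteration 2: beta = 0.3333, y = -1.3059 + 0.3333*(-1.3059 + 2.2263) = -0.9992
  grad(y) = -9.9899, v = y - alpha*grad = -0.6655
  prox(v) = soft_thresh(-0.6655, 0.0949) = -0.5706
Iteration 3: beta = 0.5, y = -0.5706 + 0.5*(-0.5706 + 1.3059) = -0.203
  grad(y) = -0.4358, v = y - alpha*grad = -0.1884
  prox(v) = soft_thresh(-0.1884, 0.0949) = -0.0936
f(x_3) = 6*(-0.0936)^2 + 2*(-0.0936) + 2.84*|-0.0936| = 0.1311


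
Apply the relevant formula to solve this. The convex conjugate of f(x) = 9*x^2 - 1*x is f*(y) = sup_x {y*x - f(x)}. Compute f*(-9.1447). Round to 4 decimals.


f*(y) = sup_x {y*x - a*x^2 - b*x} = sup_x {(y-b)*x - a*x^2}
FOC: (y - b) - 2a*x = 0 => x* = (y - b)/(2a)
x* = (-9.1447 + 1)/(2*9) = -0.4525
f*(-9.1447) = (y-b)^2/(4a) = (-9.1447 + 1)^2/(4*9)
= 66.3361/36 = 1.8427


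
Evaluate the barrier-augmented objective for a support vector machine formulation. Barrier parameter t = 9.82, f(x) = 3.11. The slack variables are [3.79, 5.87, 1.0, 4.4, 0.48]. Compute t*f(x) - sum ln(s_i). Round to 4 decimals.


Step 1: Compute log-barrier.
ln values: [1.3324, 1.7699, 0.0, 1.4816, -0.734]
phi = -(1.3324 + 1.7699 + 0.0 + 1.4816 - 0.734) = -3.8499
Step 2: Compute augmented objective.
t*f(x) = 9.82*3.11 = 30.5402
Total = 30.5402 - 3.8499 = 26.6903


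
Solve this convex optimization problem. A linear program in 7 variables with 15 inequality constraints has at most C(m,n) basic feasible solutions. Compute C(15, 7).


Each vertex corresponds to some choice of n active constraints out of m, so the number of vertices is at most C(m, n) = m! / (n!(m-n)!).
m = 15, n = 7
Numerator: 15 * 14 * 13 * 12 * 11 * 10 * 9
Denominator: 7! = 5040
C(15, 7) = 6435


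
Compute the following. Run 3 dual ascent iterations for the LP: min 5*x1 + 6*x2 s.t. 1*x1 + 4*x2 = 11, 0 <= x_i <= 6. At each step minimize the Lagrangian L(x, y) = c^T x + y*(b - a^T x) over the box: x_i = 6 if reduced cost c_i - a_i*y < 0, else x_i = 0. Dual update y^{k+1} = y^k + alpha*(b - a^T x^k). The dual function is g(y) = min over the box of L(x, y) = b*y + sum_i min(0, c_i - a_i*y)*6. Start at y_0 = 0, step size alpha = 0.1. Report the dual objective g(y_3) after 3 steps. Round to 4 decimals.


Dual ascent for LP: min 5*x1 + 6*x2, 1*x1 + 4*x2 = 11, 0 <= x_i <= 6
Step 1: y^k = 0.0, reduced costs: (5.0, 6.0)
  x^k = (0.0, 0.0), subgradient = b - a^T x = 11.0
  y^{k+1} = 0.0 + 0.1*11.0 = 1.1
Step 2: y^k = 1.1, reduced costs: (3.9, 1.6)
  x^k = (0.0, 0.0), subgradient = b - a^T x = 11.0
  y^{k+1} = 1.1 + 0.1*11.0 = 2.2
Step 3: y^k = 2.2, reduced costs: (2.8, -2.8)
  x^k = (0.0, 6.0), subgradient = b - a^T x = -13.0
  y^{k+1} = 2.2 + 0.1*-13.0 = 0.9
Dual objective at y_3 = 0.9: reduced costs (4.1, 2.4), box minimizer x = (0.0, 0.0)
g(y_3) = b*y + (c1 - a1*y)*x1 + (c2 - a2*y)*x2 = 11*0.9 + 4.1*0.0 + 2.4*0.0 = 9.9 + 0.0 + 0.0 = 9.9


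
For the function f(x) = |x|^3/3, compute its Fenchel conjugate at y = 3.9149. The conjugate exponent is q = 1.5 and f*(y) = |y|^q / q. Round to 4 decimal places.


The conjugate exponent q satisfies 1/p + 1/q = 1.
p = 3, so q = 3/(3 - 1) = 1.5
|y|^q = 3.9149^1.5 = 7.7461
f*(3.9149) = 7.7461 / 1.5 = 5.164


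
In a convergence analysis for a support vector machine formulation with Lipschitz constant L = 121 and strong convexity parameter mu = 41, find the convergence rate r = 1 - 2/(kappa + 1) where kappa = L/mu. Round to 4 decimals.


Step 1: Compute the condition number.
kappa = L/mu = 121/41 = 2.9512
Step 2: Compute the convergence rate.
r = 1 - 2/(kappa + 1) = 1 - 2*mu/(L + mu) = (L - mu)/(L + mu) = 80/162 = 0.4938


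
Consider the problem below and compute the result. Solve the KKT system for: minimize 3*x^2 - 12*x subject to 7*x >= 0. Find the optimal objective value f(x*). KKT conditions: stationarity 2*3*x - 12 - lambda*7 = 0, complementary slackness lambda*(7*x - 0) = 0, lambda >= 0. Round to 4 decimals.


Step 1: Try lambda = 0 (constraint inactive).
Stationarity: 2*3*x - 12 = 0
x* = 12/(2*3) = 2.0
Check constraint: 7*2.0 = 14.0 >= 0 -- satisfied.
Step 2: Compute optimal value.
f(x*) = 3*2.0^2 - 12*2.0 = -12.0


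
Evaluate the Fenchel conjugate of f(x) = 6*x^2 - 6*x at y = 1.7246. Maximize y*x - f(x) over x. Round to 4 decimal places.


f*(y) = sup_x {y*x - a*x^2 - b*x} = sup_x {(y-b)*x - a*x^2}
FOC: (y - b) - 2a*x = 0 => x* = (y - b)/(2a)
x* = (1.7246 + 6)/(2*6) = 0.6437
f*(1.7246) = (y-b)^2/(4a) = (1.7246 + 6)^2/(4*6)
= 59.6694/24 = 2.4862


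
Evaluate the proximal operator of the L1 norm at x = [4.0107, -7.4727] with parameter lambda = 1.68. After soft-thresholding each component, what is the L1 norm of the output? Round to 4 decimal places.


Soft-thresholding with lambda = 1.68:
prox(4.0107) = sign(4.0107)*max(|4.0107| - 1.68, 0) = 2.3307
prox(-7.4727) = sign(-7.4727)*max(|-7.4727| - 1.68, 0) = -5.7927
prox(x) = [2.3307, -5.7927]
||prox(x)||_1 = 2.3307 + 5.7927 = 8.1234


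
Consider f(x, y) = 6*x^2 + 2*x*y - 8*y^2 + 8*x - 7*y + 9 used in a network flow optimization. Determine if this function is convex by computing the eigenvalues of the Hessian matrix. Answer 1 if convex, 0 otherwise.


The Hessian of f(x,y) = 6*x^2 + 2*x*y - 8*y^2 + 8*x - 7*y + 9 is:
H = [[12, 2], [2, -16]]
Trace = 12 - 16 = -4
Determinant = 12*-16 - (2)^2 = -196
Discriminant = (-4)^2 - 4*-196 = 800.0
Eigenvalues: lambda_1 = -16.1421, lambda_2 = 12.1421
The function is not convex.

0


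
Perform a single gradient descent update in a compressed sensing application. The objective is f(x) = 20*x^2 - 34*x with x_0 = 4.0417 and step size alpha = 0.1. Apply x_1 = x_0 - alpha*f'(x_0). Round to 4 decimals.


We compute the gradient at x_0 and apply the update.
f'(x) = 40*x - 34
f'(4.0417) = 40*4.0417 - 34 = 127.668
x_1 = 4.0417 - 0.1*127.668 = -8.7251


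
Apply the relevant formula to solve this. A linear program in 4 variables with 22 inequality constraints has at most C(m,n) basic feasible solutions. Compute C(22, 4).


Each vertex corresponds to some choice of n active constraints out of m, so the number of vertices is at most C(m, n) = m! / (n!(m-n)!).
m = 22, n = 4
Numerator: 22 * 21 * 20 * 19
Denominator: 4! = 24
C(22, 4) = 7315


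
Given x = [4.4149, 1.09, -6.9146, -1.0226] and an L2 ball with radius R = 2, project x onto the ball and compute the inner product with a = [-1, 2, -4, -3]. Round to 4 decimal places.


Step 1: Compute ||x|| (intermediates to 6 decimals).
||x|| = sqrt(4.4149^2 + 1.09^2 + (-6.9146)^2 + (-1.0226)^2) = 8.338876
Step 2: Project.
Since ||x|| > R, scale = R/||x|| = 2/8.338876 = 0.23984, proj(x) = scale * x
proj(x) = [1.05887, 0.261426, -1.658398, -0.24526]
Step 3: Dot product.
a^T * proj(x) = -1*1.05887 + 2*0.261426 - 4*(-1.658398) - 3*(-0.24526) = 6.8334


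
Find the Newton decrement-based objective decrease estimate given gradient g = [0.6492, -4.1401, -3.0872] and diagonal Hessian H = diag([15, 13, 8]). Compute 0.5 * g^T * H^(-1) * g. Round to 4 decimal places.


Step 1: H is diagonal, so H^(-1) * g = [0.0433, -0.3185, -0.3859].
Step 2: g^T H^(-1) g = sum_i g_i^2 / H_ii
  = (0.6492)^2/15 + (-4.1401)^2/13 + (-3.0872)^2/8
  = 0.0281 + 1.3185 + 1.1914 = 2.5379
Step 3: Objective decrease = 0.5 * g^T H^(-1) g = 1.269


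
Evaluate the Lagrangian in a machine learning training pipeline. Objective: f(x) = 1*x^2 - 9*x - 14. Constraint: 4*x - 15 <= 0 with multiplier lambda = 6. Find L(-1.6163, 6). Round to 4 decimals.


Step 1: Evaluate f(x).
f(-1.6163) = 1*(-1.6163)^2 - 9*(-1.6163) - 14 = 3.1591
Step 2: Evaluate g(x).
g(-1.6163) = 4*-1.6163 - 15 = -21.4652
Step 3: Compute Lagrangian.
L = 3.1591 + 6*-21.4652 = -125.6321


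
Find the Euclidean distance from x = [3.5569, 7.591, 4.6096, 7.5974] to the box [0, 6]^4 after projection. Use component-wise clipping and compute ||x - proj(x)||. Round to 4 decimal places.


Project each component onto [0, 6].
clip(3.5569) = 3.5569, clip(7.591) = 6.0, clip(4.6096) = 4.6096, clip(7.5974) = 6.0
Projection = [3.5569, 6.0, 4.6096, 6.0]
Squared diffs: [0.0, 2.5313, 0.0, 2.5517]
Distance = sqrt(5.083) = 2.2545


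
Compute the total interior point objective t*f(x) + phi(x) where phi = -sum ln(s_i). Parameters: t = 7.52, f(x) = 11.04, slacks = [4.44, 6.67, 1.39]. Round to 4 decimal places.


Step 1: Compute log-barrier.
ln values: [1.4907, 1.8976, 0.3293]
phi = -(1.4907 + 1.8976 + 0.3293) = -3.7176
Step 2: Compute augmented objective.
t*f(x) = 7.52*11.04 = 83.0208
Total = 83.0208 - 3.7176 = 79.3032


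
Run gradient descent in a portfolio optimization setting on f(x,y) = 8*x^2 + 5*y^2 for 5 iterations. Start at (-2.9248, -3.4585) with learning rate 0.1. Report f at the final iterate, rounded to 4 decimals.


Gradient descent on f(x,y) = 8*x^2 + 5*y^2.
Starting point: (-2.9248, -3.4585), alpha = 0.1
Step 1: grad_x = 2*8*-2.9248 = -46.7968, grad_y = 2*5*-3.4585 = -34.585
  x_1 = -2.9248 - 0.1*-46.7968 = 1.7549
  y_1 = -3.4585 - 0.1*-34.585 = 0.0
Step 2: grad_x = 2*8*1.7549 = 28.0781, grad_y = 2*5*0.0 = 0.0
  x_2 = 1.7549 - 0.1*28.0781 = -1.0529
  y_2 = 0.0 - 0.1*0.0 = 0.0
Step 3: grad_x = 2*8*-1.0529 = -16.8468, grad_y = 2*5*0.0 = 0.0
  x_3 = -1.0529 - 0.1*-16.8468 = 0.6318
  y_3 = 0.0 - 0.1*0.0 = 0.0
Step 4: grad_x = 2*8*0.6318 = 10.1081, grad_y = 2*5*0.0 = 0.0
  x_4 = 0.6318 - 0.1*10.1081 = -0.3791
  y_4 = 0.0 - 0.1*0.0 = 0.0
Step 5: grad_x = 2*8*-0.3791 = -6.0649, grad_y = 2*5*0.0 = 0.0
  x_5 = -0.3791 - 0.1*-6.0649 = 0.2274
  y_5 = 0.0 - 0.1*0.0 = 0.0
f(0.2274, 0.0) = 8*0.2274^2 + 5*0.0^2 = 0.4138


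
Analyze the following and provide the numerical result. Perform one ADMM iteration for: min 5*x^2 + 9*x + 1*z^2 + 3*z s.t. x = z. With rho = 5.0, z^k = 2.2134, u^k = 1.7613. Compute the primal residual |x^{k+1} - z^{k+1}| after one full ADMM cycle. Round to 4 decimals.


ADMM iteration with rho = 5.0, z^k = 2.2134, u^k = 1.7613
Step 1: x-update.
Minimize 5*x^2 + 9*x + (5.0/2)*(x - 2.2134 + 1.7613)^2
FOC: (2*5 + 5.0)*x = -9 + 5.0*(2.2134 - 1.7613)
x^{k+1} = -0.4493
Step 2: z-update.
Minimize 1*z^2 + 3*z + (5.0/2)*(-0.4493 - z + 1.7613)^2
FOC: (2*1 + 5.0)*z = -3 + 5.0*(-0.4493 + 1.7613)
z^{k+1} = 0.5086
Step 3: u-update.
u^{k+1} = 1.7613 - 0.4493 - 0.5086 = 0.8034
Step 4: Primal residual = |-0.4493 - 0.5086| = 0.9579


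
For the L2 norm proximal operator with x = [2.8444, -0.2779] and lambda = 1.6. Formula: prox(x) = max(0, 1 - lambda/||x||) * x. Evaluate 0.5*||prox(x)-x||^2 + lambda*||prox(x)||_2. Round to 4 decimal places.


Step 1: Compute ||x||.
||x|| = 2.8579
Step 2: Compute scaling factor.
scale = max(0, 1 - 1.6/2.8579) = 0.4402
Step 3: prox(x) = [1.252, -0.1223]
||prox(x)|| = 1.2579
Step 4: Proximal objective.
0.5*||prox-x||^2 = 1.28
lambda*||prox|| = 2.0126
Total = 3.2927


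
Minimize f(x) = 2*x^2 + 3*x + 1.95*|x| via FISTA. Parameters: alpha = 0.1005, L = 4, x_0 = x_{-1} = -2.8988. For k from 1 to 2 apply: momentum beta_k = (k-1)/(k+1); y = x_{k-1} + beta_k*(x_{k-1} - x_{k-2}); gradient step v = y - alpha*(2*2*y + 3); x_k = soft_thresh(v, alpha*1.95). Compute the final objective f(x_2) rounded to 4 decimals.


FISTA on f(x) = 2*x^2 + 3*x + 1.95*|x|
L = 4, alpha = 0.1005
Iteration 1: beta = 0.0, y = -2.8988 + 0.0*(-2.8988 + 2.8988) = -2.8988
  grad(y) = -8.5952, v = y - alpha*grad = -2.035
  prox(v) = soft_thresh(-2.035, 0.196) = -1.839
Iteration 2: beta = 0.3333, y = -1.839 + 0.3333*(-1.839 + 2.8988) = -1.4857
  grad(y) = -2.943, v = y - alpha*grad = -1.19
  prox(v) = soft_thresh(-1.19, 0.196) = -0.994
f(x_2) = 2*(-0.994)^2 + 3*(-0.994) + 1.95*|-0.994| = 0.9324


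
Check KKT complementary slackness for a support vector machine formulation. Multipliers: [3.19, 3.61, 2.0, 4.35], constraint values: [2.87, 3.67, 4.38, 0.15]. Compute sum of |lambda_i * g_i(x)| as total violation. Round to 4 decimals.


KKT complementary slackness check:
lambda_1 * g_1 = 3.19 * 2.87 = 9.1553
lambda_2 * g_2 = 3.61 * 3.67 = 13.2487
lambda_3 * g_3 = 2.0 * 4.38 = 8.76
lambda_4 * g_4 = 4.35 * 0.15 = 0.6525
Total violation = 9.1553 + 13.2487 + 8.76 + 0.6525 = 31.8165


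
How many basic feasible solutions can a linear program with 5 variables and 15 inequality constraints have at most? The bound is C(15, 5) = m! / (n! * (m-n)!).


Each vertex corresponds to some choice of n active constraints out of m, so the number of vertices is at most C(m, n) = m! / (n!(m-n)!).
m = 15, n = 5
Numerator: 15 * 14 * 13 * 12 * 11
Denominator: 5! = 120
C(15, 5) = 3003


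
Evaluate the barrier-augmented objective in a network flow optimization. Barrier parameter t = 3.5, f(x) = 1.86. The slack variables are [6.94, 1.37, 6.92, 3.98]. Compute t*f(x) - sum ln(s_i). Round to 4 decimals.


Step 1: Compute log-barrier.
ln values: [1.9373, 0.3148, 1.9344, 1.3813]
phi = -(1.9373 + 0.3148 + 1.9344 + 1.3813) = -5.5678
Step 2: Compute augmented objective.
t*f(x) = 3.5*1.86 = 6.51
Total = 6.51 - 5.5678 = 0.9422


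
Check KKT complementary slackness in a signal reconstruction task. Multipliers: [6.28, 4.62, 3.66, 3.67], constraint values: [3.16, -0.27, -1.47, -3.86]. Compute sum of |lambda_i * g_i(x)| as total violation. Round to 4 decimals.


KKT complementary slackness check:
lambda_1 * g_1 = 6.28 * 3.16 = 19.8448
lambda_2 * g_2 = 4.62 * -0.27 = -1.2474
lambda_3 * g_3 = 3.66 * -1.47 = -5.3802
lambda_4 * g_4 = 3.67 * -3.86 = -14.1662
Total violation = 19.8448 + 1.2474 + 5.3802 + 14.1662 = 40.6386


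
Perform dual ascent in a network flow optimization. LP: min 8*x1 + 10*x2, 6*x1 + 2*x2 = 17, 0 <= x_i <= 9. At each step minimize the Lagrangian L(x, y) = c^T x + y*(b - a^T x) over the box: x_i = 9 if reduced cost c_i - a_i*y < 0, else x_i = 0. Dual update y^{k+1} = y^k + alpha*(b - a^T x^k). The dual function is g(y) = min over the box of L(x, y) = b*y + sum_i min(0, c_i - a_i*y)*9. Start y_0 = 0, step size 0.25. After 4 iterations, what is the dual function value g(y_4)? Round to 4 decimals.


Dual ascent for LP: min 8*x1 + 10*x2, 6*x1 + 2*x2 = 17, 0 <= x_i <= 9
Step 1: y^k = 0.0, reduced costs: (8.0, 10.0)
  x^k = (0.0, 0.0), subgradient = b - a^T x = 17.0
  y^{k+1} = 0.0 + 0.25*17.0 = 4.25
Step 2: y^k = 4.25, reduced costs: (-17.5, 1.5)
  x^k = (9.0, 0.0), subgradient = b - a^T x = -37.0
  y^{k+1} = 4.25 + 0.25*-37.0 = -5.0
Step 3: y^k = -5.0, reduced costs: (38.0, 20.0)
  x^k = (0.0, 0.0), subgradient = b - a^T x = 17.0
  y^{k+1} = -5.0 + 0.25*17.0 = -0.75
Step 4: y^k = -0.75, reduced costs: (12.5, 11.5)
  x^k = (0.0, 0.0), subgradient = b - a^T x = 17.0
  y^{k+1} = -0.75 + 0.25*17.0 = 3.5
Dual objective at y_4 = 3.5: reduced costs (-13.0, 3.0), box minimizer x = (9.0, 0.0)
g(y_4) = b*y + (c1 - a1*y)*x1 + (c2 - a2*y)*x2 = 17*3.5 + (-13.0)*9.0 + 3.0*0.0 = 59.5 - 117.0 + 0.0 = -57.5


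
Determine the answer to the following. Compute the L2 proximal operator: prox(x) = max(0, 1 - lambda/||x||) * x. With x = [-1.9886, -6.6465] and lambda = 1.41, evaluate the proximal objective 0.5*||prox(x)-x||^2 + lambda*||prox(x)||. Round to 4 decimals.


Step 1: Compute ||x||.
||x|| = 6.9376
Step 2: Compute scaling factor.
scale = max(0, 1 - 1.41/6.9376) = 0.7968
Step 3: prox(x) = [-1.5844, -5.2957]
||prox(x)|| = 5.5276
Step 4: Proximal objective.
0.5*||prox-x||^2 = 0.9941
lambda*||prox|| = 7.7939
Total = 8.788


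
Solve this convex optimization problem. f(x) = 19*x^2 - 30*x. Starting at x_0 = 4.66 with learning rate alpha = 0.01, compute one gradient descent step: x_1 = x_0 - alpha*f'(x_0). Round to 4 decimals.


We compute the gradient at x_0 and apply the update.
f'(x) = 38*x - 30
f'(4.66) = 38*4.66 - 30 = 147.08
x_1 = 4.66 - 0.01*147.08 = 3.1892


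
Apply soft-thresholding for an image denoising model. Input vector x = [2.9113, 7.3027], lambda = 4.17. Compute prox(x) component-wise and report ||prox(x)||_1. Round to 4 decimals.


Soft-thresholding with lambda = 4.17:
prox(2.9113) = sign(2.9113)*max(|2.9113| - 4.17, 0) = 0.0
prox(7.3027) = sign(7.3027)*max(|7.3027| - 4.17, 0) = 3.1327
prox(x) = [0.0, 3.1327]
||prox(x)||_1 = 0.0 + 3.1327 = 3.1327


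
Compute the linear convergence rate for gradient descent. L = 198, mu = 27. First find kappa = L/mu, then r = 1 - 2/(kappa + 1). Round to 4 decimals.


Step 1: Compute the condition number.
kappa = L/mu = 198/27 = 7.3333
Step 2: Compute the convergence rate.
r = 1 - 2/(kappa + 1) = 1 - 2*mu/(L + mu) = (L - mu)/(L + mu) = 171/225 = 0.76


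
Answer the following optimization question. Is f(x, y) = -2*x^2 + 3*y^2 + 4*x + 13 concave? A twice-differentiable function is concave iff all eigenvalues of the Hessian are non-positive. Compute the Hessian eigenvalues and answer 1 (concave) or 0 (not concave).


The Hessian of f(x,y) = -2*x^2 + 3*y^2 + 4*x + 13 is:
H = [[-4, 0], [0, 6]]
Trace = -4 + 6 = 2
Determinant = -4*6 - (0)^2 = -24
Discriminant = (2)^2 - 4*-24 = 100.0
Eigenvalues: lambda_1 = -4.0, lambda_2 = 6.0
The function is not concave.

0


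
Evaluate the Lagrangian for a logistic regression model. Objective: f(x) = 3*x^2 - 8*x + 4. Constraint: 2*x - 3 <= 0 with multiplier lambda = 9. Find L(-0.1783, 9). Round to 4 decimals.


Step 1: Evaluate f(x).
f(-0.1783) = 3*(-0.1783)^2 - 8*(-0.1783) + 4 = 5.5218
Step 2: Evaluate g(x).
g(-0.1783) = 2*-0.1783 - 3 = -3.3566
Step 3: Compute Lagrangian.
L = 5.5218 + 9*-3.3566 = -24.6876
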